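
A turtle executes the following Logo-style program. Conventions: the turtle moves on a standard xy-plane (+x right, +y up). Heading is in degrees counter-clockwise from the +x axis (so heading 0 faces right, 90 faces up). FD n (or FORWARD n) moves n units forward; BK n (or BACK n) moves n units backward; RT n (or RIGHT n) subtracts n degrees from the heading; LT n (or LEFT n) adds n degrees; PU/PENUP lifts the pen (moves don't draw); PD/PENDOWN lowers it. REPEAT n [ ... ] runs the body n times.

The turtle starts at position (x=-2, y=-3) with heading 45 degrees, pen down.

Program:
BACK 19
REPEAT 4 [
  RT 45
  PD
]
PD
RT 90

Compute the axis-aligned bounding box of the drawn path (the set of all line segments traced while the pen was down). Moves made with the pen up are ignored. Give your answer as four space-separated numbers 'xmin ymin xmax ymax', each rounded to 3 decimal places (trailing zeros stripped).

Executing turtle program step by step:
Start: pos=(-2,-3), heading=45, pen down
BK 19: (-2,-3) -> (-15.435,-16.435) [heading=45, draw]
REPEAT 4 [
  -- iteration 1/4 --
  RT 45: heading 45 -> 0
  PD: pen down
  -- iteration 2/4 --
  RT 45: heading 0 -> 315
  PD: pen down
  -- iteration 3/4 --
  RT 45: heading 315 -> 270
  PD: pen down
  -- iteration 4/4 --
  RT 45: heading 270 -> 225
  PD: pen down
]
PD: pen down
RT 90: heading 225 -> 135
Final: pos=(-15.435,-16.435), heading=135, 1 segment(s) drawn

Segment endpoints: x in {-15.435, -2}, y in {-16.435, -3}
xmin=-15.435, ymin=-16.435, xmax=-2, ymax=-3

Answer: -15.435 -16.435 -2 -3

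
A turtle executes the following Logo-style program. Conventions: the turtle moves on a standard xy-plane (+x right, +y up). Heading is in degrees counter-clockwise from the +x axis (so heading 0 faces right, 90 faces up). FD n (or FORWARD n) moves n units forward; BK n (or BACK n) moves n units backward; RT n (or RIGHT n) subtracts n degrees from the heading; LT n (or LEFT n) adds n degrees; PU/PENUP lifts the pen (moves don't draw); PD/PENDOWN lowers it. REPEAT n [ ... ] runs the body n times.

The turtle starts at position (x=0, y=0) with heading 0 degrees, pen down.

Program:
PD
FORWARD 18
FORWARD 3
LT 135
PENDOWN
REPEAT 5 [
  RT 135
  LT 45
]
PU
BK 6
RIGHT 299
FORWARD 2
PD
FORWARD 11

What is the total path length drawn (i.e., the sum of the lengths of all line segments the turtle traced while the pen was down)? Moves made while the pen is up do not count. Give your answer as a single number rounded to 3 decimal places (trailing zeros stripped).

Executing turtle program step by step:
Start: pos=(0,0), heading=0, pen down
PD: pen down
FD 18: (0,0) -> (18,0) [heading=0, draw]
FD 3: (18,0) -> (21,0) [heading=0, draw]
LT 135: heading 0 -> 135
PD: pen down
REPEAT 5 [
  -- iteration 1/5 --
  RT 135: heading 135 -> 0
  LT 45: heading 0 -> 45
  -- iteration 2/5 --
  RT 135: heading 45 -> 270
  LT 45: heading 270 -> 315
  -- iteration 3/5 --
  RT 135: heading 315 -> 180
  LT 45: heading 180 -> 225
  -- iteration 4/5 --
  RT 135: heading 225 -> 90
  LT 45: heading 90 -> 135
  -- iteration 5/5 --
  RT 135: heading 135 -> 0
  LT 45: heading 0 -> 45
]
PU: pen up
BK 6: (21,0) -> (16.757,-4.243) [heading=45, move]
RT 299: heading 45 -> 106
FD 2: (16.757,-4.243) -> (16.206,-2.32) [heading=106, move]
PD: pen down
FD 11: (16.206,-2.32) -> (13.174,8.254) [heading=106, draw]
Final: pos=(13.174,8.254), heading=106, 3 segment(s) drawn

Segment lengths:
  seg 1: (0,0) -> (18,0), length = 18
  seg 2: (18,0) -> (21,0), length = 3
  seg 3: (16.206,-2.32) -> (13.174,8.254), length = 11
Total = 32

Answer: 32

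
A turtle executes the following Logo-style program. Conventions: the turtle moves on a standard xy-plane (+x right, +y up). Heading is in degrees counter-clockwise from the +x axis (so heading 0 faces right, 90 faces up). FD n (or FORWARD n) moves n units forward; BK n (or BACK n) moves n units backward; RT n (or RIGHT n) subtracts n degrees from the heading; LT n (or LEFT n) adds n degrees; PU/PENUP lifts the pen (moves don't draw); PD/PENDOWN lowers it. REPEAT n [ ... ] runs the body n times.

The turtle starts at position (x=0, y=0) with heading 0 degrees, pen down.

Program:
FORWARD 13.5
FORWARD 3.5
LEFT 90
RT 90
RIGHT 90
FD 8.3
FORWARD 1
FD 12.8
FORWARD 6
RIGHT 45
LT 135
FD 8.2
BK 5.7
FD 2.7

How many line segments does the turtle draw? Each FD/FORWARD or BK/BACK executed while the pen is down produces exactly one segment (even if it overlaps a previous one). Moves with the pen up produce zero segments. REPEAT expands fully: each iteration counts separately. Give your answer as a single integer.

Answer: 9

Derivation:
Executing turtle program step by step:
Start: pos=(0,0), heading=0, pen down
FD 13.5: (0,0) -> (13.5,0) [heading=0, draw]
FD 3.5: (13.5,0) -> (17,0) [heading=0, draw]
LT 90: heading 0 -> 90
RT 90: heading 90 -> 0
RT 90: heading 0 -> 270
FD 8.3: (17,0) -> (17,-8.3) [heading=270, draw]
FD 1: (17,-8.3) -> (17,-9.3) [heading=270, draw]
FD 12.8: (17,-9.3) -> (17,-22.1) [heading=270, draw]
FD 6: (17,-22.1) -> (17,-28.1) [heading=270, draw]
RT 45: heading 270 -> 225
LT 135: heading 225 -> 0
FD 8.2: (17,-28.1) -> (25.2,-28.1) [heading=0, draw]
BK 5.7: (25.2,-28.1) -> (19.5,-28.1) [heading=0, draw]
FD 2.7: (19.5,-28.1) -> (22.2,-28.1) [heading=0, draw]
Final: pos=(22.2,-28.1), heading=0, 9 segment(s) drawn
Segments drawn: 9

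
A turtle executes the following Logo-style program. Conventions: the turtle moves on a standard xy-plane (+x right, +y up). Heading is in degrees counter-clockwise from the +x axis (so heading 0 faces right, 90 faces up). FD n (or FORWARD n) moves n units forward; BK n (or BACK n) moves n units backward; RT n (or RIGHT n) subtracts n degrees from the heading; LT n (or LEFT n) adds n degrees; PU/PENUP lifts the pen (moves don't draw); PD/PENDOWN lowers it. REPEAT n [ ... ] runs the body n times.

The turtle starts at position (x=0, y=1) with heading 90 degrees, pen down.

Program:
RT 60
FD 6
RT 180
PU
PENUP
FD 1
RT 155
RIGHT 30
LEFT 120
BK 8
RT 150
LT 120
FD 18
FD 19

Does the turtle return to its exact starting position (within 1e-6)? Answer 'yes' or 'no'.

Executing turtle program step by step:
Start: pos=(0,1), heading=90, pen down
RT 60: heading 90 -> 30
FD 6: (0,1) -> (5.196,4) [heading=30, draw]
RT 180: heading 30 -> 210
PU: pen up
PU: pen up
FD 1: (5.196,4) -> (4.33,3.5) [heading=210, move]
RT 155: heading 210 -> 55
RT 30: heading 55 -> 25
LT 120: heading 25 -> 145
BK 8: (4.33,3.5) -> (10.883,-1.089) [heading=145, move]
RT 150: heading 145 -> 355
LT 120: heading 355 -> 115
FD 18: (10.883,-1.089) -> (3.276,15.225) [heading=115, move]
FD 19: (3.276,15.225) -> (-4.754,32.445) [heading=115, move]
Final: pos=(-4.754,32.445), heading=115, 1 segment(s) drawn

Start position: (0, 1)
Final position: (-4.754, 32.445)
Distance = 31.802; >= 1e-6 -> NOT closed

Answer: no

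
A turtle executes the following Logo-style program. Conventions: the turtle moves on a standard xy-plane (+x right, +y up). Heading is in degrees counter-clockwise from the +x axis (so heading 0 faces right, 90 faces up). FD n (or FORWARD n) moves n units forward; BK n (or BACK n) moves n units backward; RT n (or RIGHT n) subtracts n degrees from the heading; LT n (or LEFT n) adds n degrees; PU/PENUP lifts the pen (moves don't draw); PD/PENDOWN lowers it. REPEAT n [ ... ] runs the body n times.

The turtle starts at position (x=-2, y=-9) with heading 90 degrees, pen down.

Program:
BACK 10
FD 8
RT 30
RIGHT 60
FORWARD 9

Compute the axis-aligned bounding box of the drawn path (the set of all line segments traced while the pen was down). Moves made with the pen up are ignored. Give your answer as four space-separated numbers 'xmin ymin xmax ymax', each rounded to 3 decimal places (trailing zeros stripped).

Executing turtle program step by step:
Start: pos=(-2,-9), heading=90, pen down
BK 10: (-2,-9) -> (-2,-19) [heading=90, draw]
FD 8: (-2,-19) -> (-2,-11) [heading=90, draw]
RT 30: heading 90 -> 60
RT 60: heading 60 -> 0
FD 9: (-2,-11) -> (7,-11) [heading=0, draw]
Final: pos=(7,-11), heading=0, 3 segment(s) drawn

Segment endpoints: x in {-2, -2, 7}, y in {-19, -11, -9}
xmin=-2, ymin=-19, xmax=7, ymax=-9

Answer: -2 -19 7 -9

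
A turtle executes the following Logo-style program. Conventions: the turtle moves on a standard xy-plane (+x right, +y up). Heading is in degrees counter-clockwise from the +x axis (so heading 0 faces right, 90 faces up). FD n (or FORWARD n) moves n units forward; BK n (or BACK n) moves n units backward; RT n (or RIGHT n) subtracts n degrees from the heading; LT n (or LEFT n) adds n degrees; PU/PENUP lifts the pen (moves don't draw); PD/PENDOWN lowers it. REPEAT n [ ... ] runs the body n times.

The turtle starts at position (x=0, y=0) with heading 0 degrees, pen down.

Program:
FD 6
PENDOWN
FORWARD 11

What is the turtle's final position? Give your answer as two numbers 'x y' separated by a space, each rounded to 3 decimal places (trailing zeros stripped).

Executing turtle program step by step:
Start: pos=(0,0), heading=0, pen down
FD 6: (0,0) -> (6,0) [heading=0, draw]
PD: pen down
FD 11: (6,0) -> (17,0) [heading=0, draw]
Final: pos=(17,0), heading=0, 2 segment(s) drawn

Answer: 17 0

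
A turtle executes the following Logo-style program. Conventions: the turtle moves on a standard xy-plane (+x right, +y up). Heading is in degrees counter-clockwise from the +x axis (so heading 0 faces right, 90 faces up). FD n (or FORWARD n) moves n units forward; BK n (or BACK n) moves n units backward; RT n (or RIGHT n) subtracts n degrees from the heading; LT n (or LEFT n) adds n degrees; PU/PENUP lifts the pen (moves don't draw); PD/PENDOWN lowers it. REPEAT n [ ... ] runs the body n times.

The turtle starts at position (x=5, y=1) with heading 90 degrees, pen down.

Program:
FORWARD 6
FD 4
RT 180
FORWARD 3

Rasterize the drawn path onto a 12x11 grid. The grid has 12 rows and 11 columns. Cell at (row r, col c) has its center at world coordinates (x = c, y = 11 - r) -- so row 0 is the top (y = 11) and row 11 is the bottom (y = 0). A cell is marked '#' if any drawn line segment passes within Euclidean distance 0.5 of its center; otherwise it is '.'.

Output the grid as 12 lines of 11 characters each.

Segment 0: (5,1) -> (5,7)
Segment 1: (5,7) -> (5,11)
Segment 2: (5,11) -> (5,8)

Answer: .....#.....
.....#.....
.....#.....
.....#.....
.....#.....
.....#.....
.....#.....
.....#.....
.....#.....
.....#.....
.....#.....
...........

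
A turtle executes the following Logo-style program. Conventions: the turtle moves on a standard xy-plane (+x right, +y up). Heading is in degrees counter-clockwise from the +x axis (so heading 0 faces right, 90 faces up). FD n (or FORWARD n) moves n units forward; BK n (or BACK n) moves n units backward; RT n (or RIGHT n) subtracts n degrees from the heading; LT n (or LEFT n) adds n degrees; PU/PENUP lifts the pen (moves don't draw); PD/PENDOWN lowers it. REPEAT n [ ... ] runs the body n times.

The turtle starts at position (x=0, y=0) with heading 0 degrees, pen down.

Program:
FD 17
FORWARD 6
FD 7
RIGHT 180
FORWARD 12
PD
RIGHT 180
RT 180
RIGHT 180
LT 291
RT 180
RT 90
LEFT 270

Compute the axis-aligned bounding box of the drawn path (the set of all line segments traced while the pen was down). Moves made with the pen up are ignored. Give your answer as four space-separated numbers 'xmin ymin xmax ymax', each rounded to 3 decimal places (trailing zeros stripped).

Executing turtle program step by step:
Start: pos=(0,0), heading=0, pen down
FD 17: (0,0) -> (17,0) [heading=0, draw]
FD 6: (17,0) -> (23,0) [heading=0, draw]
FD 7: (23,0) -> (30,0) [heading=0, draw]
RT 180: heading 0 -> 180
FD 12: (30,0) -> (18,0) [heading=180, draw]
PD: pen down
RT 180: heading 180 -> 0
RT 180: heading 0 -> 180
RT 180: heading 180 -> 0
LT 291: heading 0 -> 291
RT 180: heading 291 -> 111
RT 90: heading 111 -> 21
LT 270: heading 21 -> 291
Final: pos=(18,0), heading=291, 4 segment(s) drawn

Segment endpoints: x in {0, 17, 18, 23, 30}, y in {0, 0}
xmin=0, ymin=0, xmax=30, ymax=0

Answer: 0 0 30 0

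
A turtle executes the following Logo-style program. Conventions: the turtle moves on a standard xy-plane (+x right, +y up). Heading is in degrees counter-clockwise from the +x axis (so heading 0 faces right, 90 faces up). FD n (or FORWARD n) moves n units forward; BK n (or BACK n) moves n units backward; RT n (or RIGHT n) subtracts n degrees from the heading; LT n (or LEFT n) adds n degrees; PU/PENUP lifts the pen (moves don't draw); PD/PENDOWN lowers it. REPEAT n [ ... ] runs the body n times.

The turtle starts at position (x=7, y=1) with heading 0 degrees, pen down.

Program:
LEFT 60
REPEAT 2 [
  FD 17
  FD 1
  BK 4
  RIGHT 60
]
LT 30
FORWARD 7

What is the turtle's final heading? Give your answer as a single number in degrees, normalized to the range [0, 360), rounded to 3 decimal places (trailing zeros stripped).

Executing turtle program step by step:
Start: pos=(7,1), heading=0, pen down
LT 60: heading 0 -> 60
REPEAT 2 [
  -- iteration 1/2 --
  FD 17: (7,1) -> (15.5,15.722) [heading=60, draw]
  FD 1: (15.5,15.722) -> (16,16.588) [heading=60, draw]
  BK 4: (16,16.588) -> (14,13.124) [heading=60, draw]
  RT 60: heading 60 -> 0
  -- iteration 2/2 --
  FD 17: (14,13.124) -> (31,13.124) [heading=0, draw]
  FD 1: (31,13.124) -> (32,13.124) [heading=0, draw]
  BK 4: (32,13.124) -> (28,13.124) [heading=0, draw]
  RT 60: heading 0 -> 300
]
LT 30: heading 300 -> 330
FD 7: (28,13.124) -> (34.062,9.624) [heading=330, draw]
Final: pos=(34.062,9.624), heading=330, 7 segment(s) drawn

Answer: 330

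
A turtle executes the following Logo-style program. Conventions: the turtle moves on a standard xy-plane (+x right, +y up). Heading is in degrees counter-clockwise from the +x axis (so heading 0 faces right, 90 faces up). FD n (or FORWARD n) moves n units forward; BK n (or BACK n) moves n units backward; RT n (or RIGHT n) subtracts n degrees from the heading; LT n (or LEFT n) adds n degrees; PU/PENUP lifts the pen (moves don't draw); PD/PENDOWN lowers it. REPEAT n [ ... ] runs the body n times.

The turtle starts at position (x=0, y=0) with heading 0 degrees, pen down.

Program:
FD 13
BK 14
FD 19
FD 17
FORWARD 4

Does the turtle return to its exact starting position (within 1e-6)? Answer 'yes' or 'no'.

Answer: no

Derivation:
Executing turtle program step by step:
Start: pos=(0,0), heading=0, pen down
FD 13: (0,0) -> (13,0) [heading=0, draw]
BK 14: (13,0) -> (-1,0) [heading=0, draw]
FD 19: (-1,0) -> (18,0) [heading=0, draw]
FD 17: (18,0) -> (35,0) [heading=0, draw]
FD 4: (35,0) -> (39,0) [heading=0, draw]
Final: pos=(39,0), heading=0, 5 segment(s) drawn

Start position: (0, 0)
Final position: (39, 0)
Distance = 39; >= 1e-6 -> NOT closed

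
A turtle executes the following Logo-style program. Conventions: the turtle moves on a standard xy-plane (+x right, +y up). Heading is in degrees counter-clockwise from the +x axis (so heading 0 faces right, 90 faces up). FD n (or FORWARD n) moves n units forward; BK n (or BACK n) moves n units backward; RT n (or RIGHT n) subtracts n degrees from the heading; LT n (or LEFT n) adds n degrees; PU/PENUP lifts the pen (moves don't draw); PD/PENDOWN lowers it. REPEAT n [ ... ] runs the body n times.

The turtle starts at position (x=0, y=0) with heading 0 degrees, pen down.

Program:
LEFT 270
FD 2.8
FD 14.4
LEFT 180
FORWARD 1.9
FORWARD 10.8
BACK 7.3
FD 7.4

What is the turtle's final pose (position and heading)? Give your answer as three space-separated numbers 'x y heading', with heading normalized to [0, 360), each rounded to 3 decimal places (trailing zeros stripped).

Executing turtle program step by step:
Start: pos=(0,0), heading=0, pen down
LT 270: heading 0 -> 270
FD 2.8: (0,0) -> (0,-2.8) [heading=270, draw]
FD 14.4: (0,-2.8) -> (0,-17.2) [heading=270, draw]
LT 180: heading 270 -> 90
FD 1.9: (0,-17.2) -> (0,-15.3) [heading=90, draw]
FD 10.8: (0,-15.3) -> (0,-4.5) [heading=90, draw]
BK 7.3: (0,-4.5) -> (0,-11.8) [heading=90, draw]
FD 7.4: (0,-11.8) -> (0,-4.4) [heading=90, draw]
Final: pos=(0,-4.4), heading=90, 6 segment(s) drawn

Answer: 0 -4.4 90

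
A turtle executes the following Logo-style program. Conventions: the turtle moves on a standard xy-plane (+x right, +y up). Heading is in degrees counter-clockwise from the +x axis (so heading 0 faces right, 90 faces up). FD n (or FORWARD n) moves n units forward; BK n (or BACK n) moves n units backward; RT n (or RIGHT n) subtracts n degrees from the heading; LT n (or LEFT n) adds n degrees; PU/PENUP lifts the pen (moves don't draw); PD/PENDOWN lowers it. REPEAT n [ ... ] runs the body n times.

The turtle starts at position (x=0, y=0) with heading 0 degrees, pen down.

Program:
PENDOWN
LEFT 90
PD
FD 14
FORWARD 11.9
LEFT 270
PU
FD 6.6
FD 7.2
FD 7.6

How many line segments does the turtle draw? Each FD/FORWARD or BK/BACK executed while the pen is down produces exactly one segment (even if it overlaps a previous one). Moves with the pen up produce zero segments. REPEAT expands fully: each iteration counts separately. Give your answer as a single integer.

Answer: 2

Derivation:
Executing turtle program step by step:
Start: pos=(0,0), heading=0, pen down
PD: pen down
LT 90: heading 0 -> 90
PD: pen down
FD 14: (0,0) -> (0,14) [heading=90, draw]
FD 11.9: (0,14) -> (0,25.9) [heading=90, draw]
LT 270: heading 90 -> 0
PU: pen up
FD 6.6: (0,25.9) -> (6.6,25.9) [heading=0, move]
FD 7.2: (6.6,25.9) -> (13.8,25.9) [heading=0, move]
FD 7.6: (13.8,25.9) -> (21.4,25.9) [heading=0, move]
Final: pos=(21.4,25.9), heading=0, 2 segment(s) drawn
Segments drawn: 2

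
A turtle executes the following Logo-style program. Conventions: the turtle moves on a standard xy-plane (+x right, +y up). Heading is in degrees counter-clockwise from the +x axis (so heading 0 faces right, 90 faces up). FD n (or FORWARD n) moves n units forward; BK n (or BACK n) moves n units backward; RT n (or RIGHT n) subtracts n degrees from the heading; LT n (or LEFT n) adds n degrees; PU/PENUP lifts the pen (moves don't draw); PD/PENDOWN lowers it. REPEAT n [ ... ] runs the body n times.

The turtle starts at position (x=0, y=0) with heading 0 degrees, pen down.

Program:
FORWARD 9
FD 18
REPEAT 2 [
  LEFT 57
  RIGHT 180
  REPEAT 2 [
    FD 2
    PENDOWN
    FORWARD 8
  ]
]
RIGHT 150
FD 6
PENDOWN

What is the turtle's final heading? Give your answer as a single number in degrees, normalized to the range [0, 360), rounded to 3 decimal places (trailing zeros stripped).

Executing turtle program step by step:
Start: pos=(0,0), heading=0, pen down
FD 9: (0,0) -> (9,0) [heading=0, draw]
FD 18: (9,0) -> (27,0) [heading=0, draw]
REPEAT 2 [
  -- iteration 1/2 --
  LT 57: heading 0 -> 57
  RT 180: heading 57 -> 237
  REPEAT 2 [
    -- iteration 1/2 --
    FD 2: (27,0) -> (25.911,-1.677) [heading=237, draw]
    PD: pen down
    FD 8: (25.911,-1.677) -> (21.554,-8.387) [heading=237, draw]
    -- iteration 2/2 --
    FD 2: (21.554,-8.387) -> (20.464,-10.064) [heading=237, draw]
    PD: pen down
    FD 8: (20.464,-10.064) -> (16.107,-16.773) [heading=237, draw]
  ]
  -- iteration 2/2 --
  LT 57: heading 237 -> 294
  RT 180: heading 294 -> 114
  REPEAT 2 [
    -- iteration 1/2 --
    FD 2: (16.107,-16.773) -> (15.294,-14.946) [heading=114, draw]
    PD: pen down
    FD 8: (15.294,-14.946) -> (12.04,-7.638) [heading=114, draw]
    -- iteration 2/2 --
    FD 2: (12.04,-7.638) -> (11.226,-5.811) [heading=114, draw]
    PD: pen down
    FD 8: (11.226,-5.811) -> (7.972,1.497) [heading=114, draw]
  ]
]
RT 150: heading 114 -> 324
FD 6: (7.972,1.497) -> (12.827,-2.029) [heading=324, draw]
PD: pen down
Final: pos=(12.827,-2.029), heading=324, 11 segment(s) drawn

Answer: 324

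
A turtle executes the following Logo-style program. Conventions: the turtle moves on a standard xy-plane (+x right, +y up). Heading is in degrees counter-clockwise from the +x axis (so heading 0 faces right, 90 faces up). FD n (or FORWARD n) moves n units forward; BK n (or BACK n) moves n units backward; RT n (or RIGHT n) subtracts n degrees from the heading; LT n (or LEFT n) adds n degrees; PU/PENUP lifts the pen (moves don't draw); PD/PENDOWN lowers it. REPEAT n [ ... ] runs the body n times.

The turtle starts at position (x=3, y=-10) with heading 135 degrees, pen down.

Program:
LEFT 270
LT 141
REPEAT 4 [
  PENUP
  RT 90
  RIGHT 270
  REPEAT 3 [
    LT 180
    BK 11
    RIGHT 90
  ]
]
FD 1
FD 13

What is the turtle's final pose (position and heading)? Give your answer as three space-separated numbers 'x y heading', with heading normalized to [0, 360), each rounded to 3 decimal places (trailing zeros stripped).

Executing turtle program step by step:
Start: pos=(3,-10), heading=135, pen down
LT 270: heading 135 -> 45
LT 141: heading 45 -> 186
REPEAT 4 [
  -- iteration 1/4 --
  PU: pen up
  RT 90: heading 186 -> 96
  RT 270: heading 96 -> 186
  REPEAT 3 [
    -- iteration 1/3 --
    LT 180: heading 186 -> 6
    BK 11: (3,-10) -> (-7.94,-11.15) [heading=6, move]
    RT 90: heading 6 -> 276
    -- iteration 2/3 --
    LT 180: heading 276 -> 96
    BK 11: (-7.94,-11.15) -> (-6.79,-22.09) [heading=96, move]
    RT 90: heading 96 -> 6
    -- iteration 3/3 --
    LT 180: heading 6 -> 186
    BK 11: (-6.79,-22.09) -> (4.15,-20.94) [heading=186, move]
    RT 90: heading 186 -> 96
  ]
  -- iteration 2/4 --
  PU: pen up
  RT 90: heading 96 -> 6
  RT 270: heading 6 -> 96
  REPEAT 3 [
    -- iteration 1/3 --
    LT 180: heading 96 -> 276
    BK 11: (4.15,-20.94) -> (3,-10) [heading=276, move]
    RT 90: heading 276 -> 186
    -- iteration 2/3 --
    LT 180: heading 186 -> 6
    BK 11: (3,-10) -> (-7.94,-11.15) [heading=6, move]
    RT 90: heading 6 -> 276
    -- iteration 3/3 --
    LT 180: heading 276 -> 96
    BK 11: (-7.94,-11.15) -> (-6.79,-22.09) [heading=96, move]
    RT 90: heading 96 -> 6
  ]
  -- iteration 3/4 --
  PU: pen up
  RT 90: heading 6 -> 276
  RT 270: heading 276 -> 6
  REPEAT 3 [
    -- iteration 1/3 --
    LT 180: heading 6 -> 186
    BK 11: (-6.79,-22.09) -> (4.15,-20.94) [heading=186, move]
    RT 90: heading 186 -> 96
    -- iteration 2/3 --
    LT 180: heading 96 -> 276
    BK 11: (4.15,-20.94) -> (3,-10) [heading=276, move]
    RT 90: heading 276 -> 186
    -- iteration 3/3 --
    LT 180: heading 186 -> 6
    BK 11: (3,-10) -> (-7.94,-11.15) [heading=6, move]
    RT 90: heading 6 -> 276
  ]
  -- iteration 4/4 --
  PU: pen up
  RT 90: heading 276 -> 186
  RT 270: heading 186 -> 276
  REPEAT 3 [
    -- iteration 1/3 --
    LT 180: heading 276 -> 96
    BK 11: (-7.94,-11.15) -> (-6.79,-22.09) [heading=96, move]
    RT 90: heading 96 -> 6
    -- iteration 2/3 --
    LT 180: heading 6 -> 186
    BK 11: (-6.79,-22.09) -> (4.15,-20.94) [heading=186, move]
    RT 90: heading 186 -> 96
    -- iteration 3/3 --
    LT 180: heading 96 -> 276
    BK 11: (4.15,-20.94) -> (3,-10) [heading=276, move]
    RT 90: heading 276 -> 186
  ]
]
FD 1: (3,-10) -> (2.005,-10.105) [heading=186, move]
FD 13: (2.005,-10.105) -> (-10.923,-11.463) [heading=186, move]
Final: pos=(-10.923,-11.463), heading=186, 0 segment(s) drawn

Answer: -10.923 -11.463 186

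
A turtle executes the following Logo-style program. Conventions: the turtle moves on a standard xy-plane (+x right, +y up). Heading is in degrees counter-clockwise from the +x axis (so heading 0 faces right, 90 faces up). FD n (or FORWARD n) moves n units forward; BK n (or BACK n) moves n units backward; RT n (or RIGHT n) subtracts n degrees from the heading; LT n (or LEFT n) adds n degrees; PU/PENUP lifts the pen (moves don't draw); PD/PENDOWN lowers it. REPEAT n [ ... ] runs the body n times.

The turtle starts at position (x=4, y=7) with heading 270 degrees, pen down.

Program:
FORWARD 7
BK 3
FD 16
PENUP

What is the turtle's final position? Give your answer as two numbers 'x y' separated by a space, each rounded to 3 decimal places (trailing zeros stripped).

Executing turtle program step by step:
Start: pos=(4,7), heading=270, pen down
FD 7: (4,7) -> (4,0) [heading=270, draw]
BK 3: (4,0) -> (4,3) [heading=270, draw]
FD 16: (4,3) -> (4,-13) [heading=270, draw]
PU: pen up
Final: pos=(4,-13), heading=270, 3 segment(s) drawn

Answer: 4 -13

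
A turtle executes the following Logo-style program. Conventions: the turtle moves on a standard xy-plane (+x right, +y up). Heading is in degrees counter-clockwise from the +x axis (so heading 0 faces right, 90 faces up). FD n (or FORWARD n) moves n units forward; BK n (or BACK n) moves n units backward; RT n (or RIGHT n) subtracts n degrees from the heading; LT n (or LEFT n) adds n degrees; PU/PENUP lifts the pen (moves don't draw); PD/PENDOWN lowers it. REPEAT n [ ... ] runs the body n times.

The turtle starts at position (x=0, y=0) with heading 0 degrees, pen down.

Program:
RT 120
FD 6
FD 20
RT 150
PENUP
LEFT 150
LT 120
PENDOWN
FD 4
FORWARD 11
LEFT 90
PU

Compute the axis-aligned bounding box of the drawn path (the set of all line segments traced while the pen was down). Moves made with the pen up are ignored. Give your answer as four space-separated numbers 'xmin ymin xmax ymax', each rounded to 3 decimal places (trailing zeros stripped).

Executing turtle program step by step:
Start: pos=(0,0), heading=0, pen down
RT 120: heading 0 -> 240
FD 6: (0,0) -> (-3,-5.196) [heading=240, draw]
FD 20: (-3,-5.196) -> (-13,-22.517) [heading=240, draw]
RT 150: heading 240 -> 90
PU: pen up
LT 150: heading 90 -> 240
LT 120: heading 240 -> 0
PD: pen down
FD 4: (-13,-22.517) -> (-9,-22.517) [heading=0, draw]
FD 11: (-9,-22.517) -> (2,-22.517) [heading=0, draw]
LT 90: heading 0 -> 90
PU: pen up
Final: pos=(2,-22.517), heading=90, 4 segment(s) drawn

Segment endpoints: x in {-13, -9, -3, 0, 2}, y in {-22.517, -5.196, 0}
xmin=-13, ymin=-22.517, xmax=2, ymax=0

Answer: -13 -22.517 2 0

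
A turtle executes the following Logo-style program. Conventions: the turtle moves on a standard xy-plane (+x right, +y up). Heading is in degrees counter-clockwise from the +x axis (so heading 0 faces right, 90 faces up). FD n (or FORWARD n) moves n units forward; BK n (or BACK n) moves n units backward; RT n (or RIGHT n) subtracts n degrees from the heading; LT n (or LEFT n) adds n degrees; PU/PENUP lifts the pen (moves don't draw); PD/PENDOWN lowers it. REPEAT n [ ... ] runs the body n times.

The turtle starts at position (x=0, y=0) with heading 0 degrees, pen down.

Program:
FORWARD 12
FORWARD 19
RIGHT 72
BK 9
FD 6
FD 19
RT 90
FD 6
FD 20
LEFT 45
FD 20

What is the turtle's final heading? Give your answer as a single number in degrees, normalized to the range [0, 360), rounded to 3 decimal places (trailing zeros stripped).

Answer: 243

Derivation:
Executing turtle program step by step:
Start: pos=(0,0), heading=0, pen down
FD 12: (0,0) -> (12,0) [heading=0, draw]
FD 19: (12,0) -> (31,0) [heading=0, draw]
RT 72: heading 0 -> 288
BK 9: (31,0) -> (28.219,8.56) [heading=288, draw]
FD 6: (28.219,8.56) -> (30.073,2.853) [heading=288, draw]
FD 19: (30.073,2.853) -> (35.944,-15.217) [heading=288, draw]
RT 90: heading 288 -> 198
FD 6: (35.944,-15.217) -> (30.238,-17.071) [heading=198, draw]
FD 20: (30.238,-17.071) -> (11.217,-23.251) [heading=198, draw]
LT 45: heading 198 -> 243
FD 20: (11.217,-23.251) -> (2.137,-41.071) [heading=243, draw]
Final: pos=(2.137,-41.071), heading=243, 8 segment(s) drawn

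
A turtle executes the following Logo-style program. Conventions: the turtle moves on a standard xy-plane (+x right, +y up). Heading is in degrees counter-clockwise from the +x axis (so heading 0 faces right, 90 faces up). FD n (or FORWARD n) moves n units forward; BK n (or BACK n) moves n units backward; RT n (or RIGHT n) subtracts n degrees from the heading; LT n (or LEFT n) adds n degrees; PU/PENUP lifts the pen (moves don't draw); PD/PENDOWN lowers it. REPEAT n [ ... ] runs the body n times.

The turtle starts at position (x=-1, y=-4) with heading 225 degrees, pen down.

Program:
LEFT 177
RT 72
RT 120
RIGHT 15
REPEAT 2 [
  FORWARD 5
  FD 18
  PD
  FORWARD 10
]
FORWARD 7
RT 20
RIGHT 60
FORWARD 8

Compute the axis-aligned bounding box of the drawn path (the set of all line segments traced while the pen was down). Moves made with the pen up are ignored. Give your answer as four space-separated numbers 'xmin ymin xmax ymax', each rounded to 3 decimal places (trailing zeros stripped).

Answer: -74.894 -22.894 -1 -4

Derivation:
Executing turtle program step by step:
Start: pos=(-1,-4), heading=225, pen down
LT 177: heading 225 -> 42
RT 72: heading 42 -> 330
RT 120: heading 330 -> 210
RT 15: heading 210 -> 195
REPEAT 2 [
  -- iteration 1/2 --
  FD 5: (-1,-4) -> (-5.83,-5.294) [heading=195, draw]
  FD 18: (-5.83,-5.294) -> (-23.216,-9.953) [heading=195, draw]
  PD: pen down
  FD 10: (-23.216,-9.953) -> (-32.876,-12.541) [heading=195, draw]
  -- iteration 2/2 --
  FD 5: (-32.876,-12.541) -> (-37.705,-13.835) [heading=195, draw]
  FD 18: (-37.705,-13.835) -> (-55.092,-18.494) [heading=195, draw]
  PD: pen down
  FD 10: (-55.092,-18.494) -> (-64.751,-21.082) [heading=195, draw]
]
FD 7: (-64.751,-21.082) -> (-71.513,-22.894) [heading=195, draw]
RT 20: heading 195 -> 175
RT 60: heading 175 -> 115
FD 8: (-71.513,-22.894) -> (-74.894,-15.643) [heading=115, draw]
Final: pos=(-74.894,-15.643), heading=115, 8 segment(s) drawn

Segment endpoints: x in {-74.894, -71.513, -64.751, -55.092, -37.705, -32.876, -23.216, -5.83, -1}, y in {-22.894, -21.082, -18.494, -15.643, -13.835, -12.541, -9.953, -5.294, -4}
xmin=-74.894, ymin=-22.894, xmax=-1, ymax=-4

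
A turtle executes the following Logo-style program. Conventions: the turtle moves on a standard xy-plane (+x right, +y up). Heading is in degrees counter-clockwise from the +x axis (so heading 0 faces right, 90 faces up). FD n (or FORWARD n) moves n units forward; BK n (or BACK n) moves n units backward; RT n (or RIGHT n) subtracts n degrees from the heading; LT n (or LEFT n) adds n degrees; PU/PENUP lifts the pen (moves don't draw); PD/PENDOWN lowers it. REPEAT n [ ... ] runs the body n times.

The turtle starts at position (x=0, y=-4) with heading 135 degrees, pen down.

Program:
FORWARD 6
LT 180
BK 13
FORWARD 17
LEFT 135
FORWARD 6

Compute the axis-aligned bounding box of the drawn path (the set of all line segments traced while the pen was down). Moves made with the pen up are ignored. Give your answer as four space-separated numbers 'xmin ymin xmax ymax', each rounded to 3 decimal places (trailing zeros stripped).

Executing turtle program step by step:
Start: pos=(0,-4), heading=135, pen down
FD 6: (0,-4) -> (-4.243,0.243) [heading=135, draw]
LT 180: heading 135 -> 315
BK 13: (-4.243,0.243) -> (-13.435,9.435) [heading=315, draw]
FD 17: (-13.435,9.435) -> (-1.414,-2.586) [heading=315, draw]
LT 135: heading 315 -> 90
FD 6: (-1.414,-2.586) -> (-1.414,3.414) [heading=90, draw]
Final: pos=(-1.414,3.414), heading=90, 4 segment(s) drawn

Segment endpoints: x in {-13.435, -4.243, -1.414, -1.414, 0}, y in {-4, -2.586, 0.243, 3.414, 9.435}
xmin=-13.435, ymin=-4, xmax=0, ymax=9.435

Answer: -13.435 -4 0 9.435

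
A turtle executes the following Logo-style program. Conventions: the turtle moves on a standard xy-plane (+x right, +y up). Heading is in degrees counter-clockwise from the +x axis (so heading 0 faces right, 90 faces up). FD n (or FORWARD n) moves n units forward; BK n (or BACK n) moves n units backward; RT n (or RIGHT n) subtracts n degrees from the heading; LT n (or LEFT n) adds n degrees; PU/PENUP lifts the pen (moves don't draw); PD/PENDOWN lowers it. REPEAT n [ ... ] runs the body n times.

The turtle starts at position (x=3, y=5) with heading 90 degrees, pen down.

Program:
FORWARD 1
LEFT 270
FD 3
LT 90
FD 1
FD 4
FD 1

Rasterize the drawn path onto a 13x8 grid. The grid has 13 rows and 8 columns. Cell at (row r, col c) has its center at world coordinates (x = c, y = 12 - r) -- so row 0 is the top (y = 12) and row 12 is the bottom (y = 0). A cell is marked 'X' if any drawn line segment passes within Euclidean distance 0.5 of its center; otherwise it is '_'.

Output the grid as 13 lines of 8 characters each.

Segment 0: (3,5) -> (3,6)
Segment 1: (3,6) -> (6,6)
Segment 2: (6,6) -> (6,7)
Segment 3: (6,7) -> (6,11)
Segment 4: (6,11) -> (6,12)

Answer: ______X_
______X_
______X_
______X_
______X_
______X_
___XXXX_
___X____
________
________
________
________
________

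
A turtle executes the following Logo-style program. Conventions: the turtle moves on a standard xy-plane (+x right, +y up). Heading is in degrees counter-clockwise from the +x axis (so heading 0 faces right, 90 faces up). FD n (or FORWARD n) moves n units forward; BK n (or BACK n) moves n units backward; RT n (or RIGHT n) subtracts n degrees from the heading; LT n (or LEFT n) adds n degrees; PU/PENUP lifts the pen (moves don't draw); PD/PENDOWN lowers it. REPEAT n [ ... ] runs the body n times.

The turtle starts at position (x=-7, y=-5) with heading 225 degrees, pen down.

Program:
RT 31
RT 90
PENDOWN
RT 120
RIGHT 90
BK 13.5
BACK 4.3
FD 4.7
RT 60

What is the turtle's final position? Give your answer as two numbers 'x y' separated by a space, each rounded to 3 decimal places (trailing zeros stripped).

Answer: -3.389 7.593

Derivation:
Executing turtle program step by step:
Start: pos=(-7,-5), heading=225, pen down
RT 31: heading 225 -> 194
RT 90: heading 194 -> 104
PD: pen down
RT 120: heading 104 -> 344
RT 90: heading 344 -> 254
BK 13.5: (-7,-5) -> (-3.279,7.977) [heading=254, draw]
BK 4.3: (-3.279,7.977) -> (-2.094,12.11) [heading=254, draw]
FD 4.7: (-2.094,12.11) -> (-3.389,7.593) [heading=254, draw]
RT 60: heading 254 -> 194
Final: pos=(-3.389,7.593), heading=194, 3 segment(s) drawn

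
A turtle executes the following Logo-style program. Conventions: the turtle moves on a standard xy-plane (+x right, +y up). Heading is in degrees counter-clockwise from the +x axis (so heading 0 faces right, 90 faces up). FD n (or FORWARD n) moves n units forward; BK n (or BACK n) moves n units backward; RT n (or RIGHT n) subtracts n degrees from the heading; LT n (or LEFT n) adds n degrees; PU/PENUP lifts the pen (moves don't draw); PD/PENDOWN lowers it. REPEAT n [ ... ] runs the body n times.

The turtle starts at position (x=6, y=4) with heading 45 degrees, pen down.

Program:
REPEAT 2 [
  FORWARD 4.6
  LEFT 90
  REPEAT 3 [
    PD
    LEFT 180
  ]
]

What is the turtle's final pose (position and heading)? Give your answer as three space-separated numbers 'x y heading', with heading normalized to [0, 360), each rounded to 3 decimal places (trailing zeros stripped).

Executing turtle program step by step:
Start: pos=(6,4), heading=45, pen down
REPEAT 2 [
  -- iteration 1/2 --
  FD 4.6: (6,4) -> (9.253,7.253) [heading=45, draw]
  LT 90: heading 45 -> 135
  REPEAT 3 [
    -- iteration 1/3 --
    PD: pen down
    LT 180: heading 135 -> 315
    -- iteration 2/3 --
    PD: pen down
    LT 180: heading 315 -> 135
    -- iteration 3/3 --
    PD: pen down
    LT 180: heading 135 -> 315
  ]
  -- iteration 2/2 --
  FD 4.6: (9.253,7.253) -> (12.505,4) [heading=315, draw]
  LT 90: heading 315 -> 45
  REPEAT 3 [
    -- iteration 1/3 --
    PD: pen down
    LT 180: heading 45 -> 225
    -- iteration 2/3 --
    PD: pen down
    LT 180: heading 225 -> 45
    -- iteration 3/3 --
    PD: pen down
    LT 180: heading 45 -> 225
  ]
]
Final: pos=(12.505,4), heading=225, 2 segment(s) drawn

Answer: 12.505 4 225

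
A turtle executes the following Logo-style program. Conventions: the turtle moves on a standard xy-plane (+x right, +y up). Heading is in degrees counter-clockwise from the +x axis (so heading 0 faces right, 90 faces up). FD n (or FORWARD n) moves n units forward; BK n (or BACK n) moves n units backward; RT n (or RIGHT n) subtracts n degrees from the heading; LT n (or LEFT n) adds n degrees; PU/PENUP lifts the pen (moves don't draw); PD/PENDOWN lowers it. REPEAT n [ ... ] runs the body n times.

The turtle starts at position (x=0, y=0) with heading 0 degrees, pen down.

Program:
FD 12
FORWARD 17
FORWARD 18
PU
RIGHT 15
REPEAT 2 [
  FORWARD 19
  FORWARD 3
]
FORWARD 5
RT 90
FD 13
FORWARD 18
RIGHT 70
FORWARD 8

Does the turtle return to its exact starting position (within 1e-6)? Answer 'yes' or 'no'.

Answer: no

Derivation:
Executing turtle program step by step:
Start: pos=(0,0), heading=0, pen down
FD 12: (0,0) -> (12,0) [heading=0, draw]
FD 17: (12,0) -> (29,0) [heading=0, draw]
FD 18: (29,0) -> (47,0) [heading=0, draw]
PU: pen up
RT 15: heading 0 -> 345
REPEAT 2 [
  -- iteration 1/2 --
  FD 19: (47,0) -> (65.353,-4.918) [heading=345, move]
  FD 3: (65.353,-4.918) -> (68.25,-5.694) [heading=345, move]
  -- iteration 2/2 --
  FD 19: (68.25,-5.694) -> (86.603,-10.612) [heading=345, move]
  FD 3: (86.603,-10.612) -> (89.501,-11.388) [heading=345, move]
]
FD 5: (89.501,-11.388) -> (94.33,-12.682) [heading=345, move]
RT 90: heading 345 -> 255
FD 13: (94.33,-12.682) -> (90.966,-25.239) [heading=255, move]
FD 18: (90.966,-25.239) -> (86.307,-42.626) [heading=255, move]
RT 70: heading 255 -> 185
FD 8: (86.307,-42.626) -> (78.337,-43.323) [heading=185, move]
Final: pos=(78.337,-43.323), heading=185, 3 segment(s) drawn

Start position: (0, 0)
Final position: (78.337, -43.323)
Distance = 89.519; >= 1e-6 -> NOT closed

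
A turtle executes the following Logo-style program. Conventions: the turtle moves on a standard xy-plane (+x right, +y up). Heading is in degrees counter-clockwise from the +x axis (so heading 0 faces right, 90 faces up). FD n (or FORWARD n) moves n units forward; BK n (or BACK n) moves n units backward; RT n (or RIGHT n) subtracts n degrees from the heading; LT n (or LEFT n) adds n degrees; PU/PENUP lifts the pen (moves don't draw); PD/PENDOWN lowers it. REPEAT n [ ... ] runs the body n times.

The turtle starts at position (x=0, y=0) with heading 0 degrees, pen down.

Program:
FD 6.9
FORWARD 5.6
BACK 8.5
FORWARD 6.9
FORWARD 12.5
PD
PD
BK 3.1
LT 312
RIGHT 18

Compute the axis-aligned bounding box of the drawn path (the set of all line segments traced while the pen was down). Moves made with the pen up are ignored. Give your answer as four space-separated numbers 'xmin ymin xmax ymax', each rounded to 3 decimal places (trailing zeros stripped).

Answer: 0 0 23.4 0

Derivation:
Executing turtle program step by step:
Start: pos=(0,0), heading=0, pen down
FD 6.9: (0,0) -> (6.9,0) [heading=0, draw]
FD 5.6: (6.9,0) -> (12.5,0) [heading=0, draw]
BK 8.5: (12.5,0) -> (4,0) [heading=0, draw]
FD 6.9: (4,0) -> (10.9,0) [heading=0, draw]
FD 12.5: (10.9,0) -> (23.4,0) [heading=0, draw]
PD: pen down
PD: pen down
BK 3.1: (23.4,0) -> (20.3,0) [heading=0, draw]
LT 312: heading 0 -> 312
RT 18: heading 312 -> 294
Final: pos=(20.3,0), heading=294, 6 segment(s) drawn

Segment endpoints: x in {0, 4, 6.9, 10.9, 12.5, 20.3, 23.4}, y in {0}
xmin=0, ymin=0, xmax=23.4, ymax=0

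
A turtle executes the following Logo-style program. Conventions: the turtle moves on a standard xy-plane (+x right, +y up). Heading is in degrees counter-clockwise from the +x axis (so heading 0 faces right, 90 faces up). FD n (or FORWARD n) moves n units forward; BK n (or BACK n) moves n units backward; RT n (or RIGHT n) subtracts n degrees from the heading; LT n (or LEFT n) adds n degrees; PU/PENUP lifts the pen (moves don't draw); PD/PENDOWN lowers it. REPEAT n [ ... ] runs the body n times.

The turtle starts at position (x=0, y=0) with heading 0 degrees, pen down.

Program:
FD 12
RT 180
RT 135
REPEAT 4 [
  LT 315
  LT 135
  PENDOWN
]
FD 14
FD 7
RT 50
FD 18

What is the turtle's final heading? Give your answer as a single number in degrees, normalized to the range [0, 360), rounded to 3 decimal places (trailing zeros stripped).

Answer: 355

Derivation:
Executing turtle program step by step:
Start: pos=(0,0), heading=0, pen down
FD 12: (0,0) -> (12,0) [heading=0, draw]
RT 180: heading 0 -> 180
RT 135: heading 180 -> 45
REPEAT 4 [
  -- iteration 1/4 --
  LT 315: heading 45 -> 0
  LT 135: heading 0 -> 135
  PD: pen down
  -- iteration 2/4 --
  LT 315: heading 135 -> 90
  LT 135: heading 90 -> 225
  PD: pen down
  -- iteration 3/4 --
  LT 315: heading 225 -> 180
  LT 135: heading 180 -> 315
  PD: pen down
  -- iteration 4/4 --
  LT 315: heading 315 -> 270
  LT 135: heading 270 -> 45
  PD: pen down
]
FD 14: (12,0) -> (21.899,9.899) [heading=45, draw]
FD 7: (21.899,9.899) -> (26.849,14.849) [heading=45, draw]
RT 50: heading 45 -> 355
FD 18: (26.849,14.849) -> (44.781,13.28) [heading=355, draw]
Final: pos=(44.781,13.28), heading=355, 4 segment(s) drawn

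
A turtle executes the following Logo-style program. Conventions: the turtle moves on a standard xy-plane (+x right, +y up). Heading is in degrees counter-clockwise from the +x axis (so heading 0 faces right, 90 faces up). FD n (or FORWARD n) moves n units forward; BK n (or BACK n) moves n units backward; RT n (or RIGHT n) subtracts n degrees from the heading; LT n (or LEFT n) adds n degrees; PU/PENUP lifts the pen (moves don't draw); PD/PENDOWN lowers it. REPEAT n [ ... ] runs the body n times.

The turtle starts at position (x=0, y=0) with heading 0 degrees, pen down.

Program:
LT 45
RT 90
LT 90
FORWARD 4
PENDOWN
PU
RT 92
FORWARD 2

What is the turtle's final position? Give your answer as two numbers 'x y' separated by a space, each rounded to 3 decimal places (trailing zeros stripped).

Answer: 4.192 1.366

Derivation:
Executing turtle program step by step:
Start: pos=(0,0), heading=0, pen down
LT 45: heading 0 -> 45
RT 90: heading 45 -> 315
LT 90: heading 315 -> 45
FD 4: (0,0) -> (2.828,2.828) [heading=45, draw]
PD: pen down
PU: pen up
RT 92: heading 45 -> 313
FD 2: (2.828,2.828) -> (4.192,1.366) [heading=313, move]
Final: pos=(4.192,1.366), heading=313, 1 segment(s) drawn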